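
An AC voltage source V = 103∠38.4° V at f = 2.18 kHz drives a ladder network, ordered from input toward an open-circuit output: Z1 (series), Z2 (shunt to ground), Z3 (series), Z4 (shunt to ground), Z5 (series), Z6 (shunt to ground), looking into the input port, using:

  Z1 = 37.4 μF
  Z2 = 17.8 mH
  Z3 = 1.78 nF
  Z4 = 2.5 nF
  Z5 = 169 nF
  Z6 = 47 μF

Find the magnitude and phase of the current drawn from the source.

Step 1 — Angular frequency: ω = 2π·f = 2π·2180 = 1.37e+04 rad/s.
Step 2 — Component impedances:
  Z1: Z = 1/(jωC) = -j/(ω·C) = 0 - j1.952 Ω
  Z2: Z = jωL = j·1.37e+04·0.0178 = 0 + j243.8 Ω
  Z3: Z = 1/(jωC) = -j/(ω·C) = 0 - j4.102e+04 Ω
  Z4: Z = 1/(jωC) = -j/(ω·C) = 0 - j2.92e+04 Ω
  Z5: Z = 1/(jωC) = -j/(ω·C) = 0 - j432 Ω
  Z6: Z = 1/(jωC) = -j/(ω·C) = 0 - j1.553 Ω
Step 3 — Ladder network (open output): work backward from the far end, alternating series and parallel combinations. Z_in = 0 + j243.3 Ω = 243.3∠90.0° Ω.
Step 4 — Source phasor: V = 103∠38.4° V = 80.72 + j63.98 V.
Step 5 — Ohm's law: I = V / Z_total = (80.72 + j63.98) / (0 + j243.3) = 0.263 - j0.3318 A.
Step 6 — Convert to polar: |I| = 0.4233 A, ∠I = -51.6°.

I = 0.4233∠-51.6° A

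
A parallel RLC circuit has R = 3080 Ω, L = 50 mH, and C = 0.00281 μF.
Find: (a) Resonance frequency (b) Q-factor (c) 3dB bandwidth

Step 1 — Resonance: ω₀ = 1/√(LC) = 1/√(0.05·2.81e-09) = 8.436e+04 rad/s.
Step 2 — f₀ = ω₀/(2π) = 1.343e+04 Hz.
Step 3 — Parallel Q: Q = R/(ω₀L) = 3080/(8.436e+04·0.05) = 0.7302.
Step 4 — Bandwidth: Δω = ω₀/Q = 1.155e+05 rad/s; BW = Δω/(2π) = 1.839e+04 Hz.

(a) f₀ = 1.343e+04 Hz  (b) Q = 0.7302  (c) BW = 1.839e+04 Hz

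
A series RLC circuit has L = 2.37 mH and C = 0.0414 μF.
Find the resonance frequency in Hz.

Step 1 — Resonance condition Im(Z)=0 gives ω₀ = 1/√(LC).
Step 2 — ω₀ = 1/√(0.00237·4.14e-08) = 1.01e+05 rad/s.
Step 3 — f₀ = ω₀/(2π) = 1.607e+04 Hz.

f₀ = 1.607e+04 Hz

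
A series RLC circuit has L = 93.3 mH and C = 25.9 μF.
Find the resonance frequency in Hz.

Step 1 — Resonance condition Im(Z)=0 gives ω₀ = 1/√(LC).
Step 2 — ω₀ = 1/√(0.0933·2.59e-05) = 643.3 rad/s.
Step 3 — f₀ = ω₀/(2π) = 102.4 Hz.

f₀ = 102.4 Hz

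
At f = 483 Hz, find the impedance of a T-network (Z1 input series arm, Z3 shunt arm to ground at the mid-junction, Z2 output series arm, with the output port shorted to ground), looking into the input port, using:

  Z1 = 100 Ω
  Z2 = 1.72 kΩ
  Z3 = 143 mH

Step 1 — Angular frequency: ω = 2π·f = 2π·483 = 3035 rad/s.
Step 2 — Component impedances:
  Z1: Z = R = 100 Ω
  Z2: Z = R = 1720 Ω
  Z3: Z = jωL = j·3035·0.143 = 0 + j434 Ω
Step 3 — With the output port shorted to ground, the output series arm Z2 runs from the junction to ground; the shunt arm Z3 also runs from the junction to ground. They appear in parallel: Z3 || Z2 = 102.9 + j408 Ω.
Step 4 — Series with input arm Z1: Z_in = Z1 + (Z3 || Z2) = 202.9 + j408 Ω = 455.7∠63.6° Ω.

Z = 202.9 + j408 Ω = 455.7∠63.6° Ω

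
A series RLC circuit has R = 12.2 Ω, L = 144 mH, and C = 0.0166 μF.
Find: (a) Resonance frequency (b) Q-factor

Step 1 — Resonance condition Im(Z)=0 gives ω₀ = 1/√(LC).
Step 2 — ω₀ = 1/√(0.144·1.66e-08) = 2.045e+04 rad/s.
Step 3 — f₀ = ω₀/(2π) = 3255 Hz.
Step 4 — Series Q: Q = ω₀L/R = 2.045e+04·0.144/12.2 = 241.4.

(a) f₀ = 3255 Hz  (b) Q = 241.4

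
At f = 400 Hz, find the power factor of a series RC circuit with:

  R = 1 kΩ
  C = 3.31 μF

Step 1 — Angular frequency: ω = 2π·f = 2π·400 = 2513 rad/s.
Step 2 — Component impedances:
  R: Z = R = 1000 Ω
  C: Z = 1/(jωC) = -j/(ω·C) = 0 - j120.2 Ω
Step 3 — Series combination: Z_total = R + C = 1000 - j120.2 Ω = 1007∠-6.9° Ω.
Step 4 — Power factor: PF = cos(φ) = Re(Z)/|Z| = 1000/1007.2 = 0.9929.
Step 5 — Type: Im(Z) = -120.2 ⇒ leading (phase φ = -6.9°).

PF = 0.9929 (leading, φ = -6.9°)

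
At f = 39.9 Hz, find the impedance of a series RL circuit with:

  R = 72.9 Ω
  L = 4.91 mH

Step 1 — Angular frequency: ω = 2π·f = 2π·39.9 = 250.7 rad/s.
Step 2 — Component impedances:
  R: Z = R = 72.9 Ω
  L: Z = jωL = j·250.7·0.00491 = 0 + j1.231 Ω
Step 3 — Series combination: Z_total = R + L = 72.9 + j1.231 Ω = 72.91∠1.0° Ω.

Z = 72.9 + j1.231 Ω = 72.91∠1.0° Ω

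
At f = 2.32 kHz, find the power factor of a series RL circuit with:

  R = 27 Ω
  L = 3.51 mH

Step 1 — Angular frequency: ω = 2π·f = 2π·2320 = 1.458e+04 rad/s.
Step 2 — Component impedances:
  R: Z = R = 27 Ω
  L: Z = jωL = j·1.458e+04·0.00351 = 0 + j51.17 Ω
Step 3 — Series combination: Z_total = R + L = 27 + j51.17 Ω = 57.85∠62.2° Ω.
Step 4 — Power factor: PF = cos(φ) = Re(Z)/|Z| = 27/57.85 = 0.4667.
Step 5 — Type: Im(Z) = 51.17 ⇒ lagging (phase φ = 62.2°).

PF = 0.4667 (lagging, φ = 62.2°)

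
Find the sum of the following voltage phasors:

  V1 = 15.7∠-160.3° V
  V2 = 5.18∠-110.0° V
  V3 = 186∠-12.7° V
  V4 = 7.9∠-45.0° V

Step 1 — Convert each phasor to rectangular form:
  V1 = 15.7·(cos(-160.3°) + j·sin(-160.3°)) = -14.78 - j5.292 V
  V2 = 5.18·(cos(-110.0°) + j·sin(-110.0°)) = -1.772 - j4.868 V
  V3 = 186·(cos(-12.7°) + j·sin(-12.7°)) = 181.4 - j40.89 V
  V4 = 7.9·(cos(-45.0°) + j·sin(-45.0°)) = 5.586 - j5.586 V
Step 2 — Sum components: V_total = 170.5 - j56.64 V.
Step 3 — Convert to polar: |V_total| = 179.6 V, ∠V_total = -18.4°.

V_total = 179.6∠-18.4° V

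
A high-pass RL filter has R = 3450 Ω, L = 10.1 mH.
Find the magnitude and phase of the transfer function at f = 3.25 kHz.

Step 1 — Angular frequency: ω = 2π·3250 = 2.042e+04 rad/s.
Step 2 — Transfer function: H(jω) = jωL/(R + jωL).
Step 3 — Numerator jωL = j·206.2; denominator R + jωL = 3450 + j206.2.
Step 4 — H = 0.003561 + j0.05957.
Step 5 — Magnitude: |H| = 0.05967 (-24.5 dB); phase: φ = 86.6°.

|H| = 0.05967 (-24.5 dB), φ = 86.6°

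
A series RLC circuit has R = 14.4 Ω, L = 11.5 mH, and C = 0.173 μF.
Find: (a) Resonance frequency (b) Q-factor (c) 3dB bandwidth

Step 1 — Resonance: ω₀ = 1/√(LC) = 1/√(0.0115·1.73e-07) = 2.242e+04 rad/s.
Step 2 — f₀ = ω₀/(2π) = 3568 Hz.
Step 3 — Series Q: Q = ω₀L/R = 2.242e+04·0.0115/14.4 = 17.9.
Step 4 — Bandwidth: Δω = ω₀/Q = 1252 rad/s; BW = Δω/(2π) = 199.3 Hz.

(a) f₀ = 3568 Hz  (b) Q = 17.9  (c) BW = 199.3 Hz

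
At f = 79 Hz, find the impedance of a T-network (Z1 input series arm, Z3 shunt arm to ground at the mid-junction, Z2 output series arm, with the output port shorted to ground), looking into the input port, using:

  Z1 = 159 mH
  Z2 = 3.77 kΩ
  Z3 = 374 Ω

Step 1 — Angular frequency: ω = 2π·f = 2π·79 = 496.4 rad/s.
Step 2 — Component impedances:
  Z1: Z = jωL = j·496.4·0.159 = 0 + j78.92 Ω
  Z2: Z = R = 3770 Ω
  Z3: Z = R = 374 Ω
Step 3 — With the output port shorted to ground, the output series arm Z2 runs from the junction to ground; the shunt arm Z3 also runs from the junction to ground. They appear in parallel: Z3 || Z2 = 340.2 Ω.
Step 4 — Series with input arm Z1: Z_in = Z1 + (Z3 || Z2) = 340.2 + j78.92 Ω = 349.3∠13.1° Ω.

Z = 340.2 + j78.92 Ω = 349.3∠13.1° Ω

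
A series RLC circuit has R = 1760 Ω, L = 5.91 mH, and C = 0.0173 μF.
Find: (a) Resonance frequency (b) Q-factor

Step 1 — Resonance condition Im(Z)=0 gives ω₀ = 1/√(LC).
Step 2 — ω₀ = 1/√(0.00591·1.73e-08) = 9.89e+04 rad/s.
Step 3 — f₀ = ω₀/(2π) = 1.574e+04 Hz.
Step 4 — Series Q: Q = ω₀L/R = 9.89e+04·0.00591/1760 = 0.3321.

(a) f₀ = 1.574e+04 Hz  (b) Q = 0.3321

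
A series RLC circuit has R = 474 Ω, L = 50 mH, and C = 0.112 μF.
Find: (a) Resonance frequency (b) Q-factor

Step 1 — Resonance condition Im(Z)=0 gives ω₀ = 1/√(LC).
Step 2 — ω₀ = 1/√(0.05·1.12e-07) = 1.336e+04 rad/s.
Step 3 — f₀ = ω₀/(2π) = 2127 Hz.
Step 4 — Series Q: Q = ω₀L/R = 1.336e+04·0.05/474 = 1.41.

(a) f₀ = 2127 Hz  (b) Q = 1.41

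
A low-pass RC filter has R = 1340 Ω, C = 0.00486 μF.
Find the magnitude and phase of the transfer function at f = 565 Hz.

Step 1 — Angular frequency: ω = 2π·565 = 3550 rad/s.
Step 2 — Transfer function: H(jω) = 1/(1 + jωRC).
Step 3 — Denominator: 1 + jωRC = 1 + j·3550·1340·4.86e-09 = 1 + j0.02312.
Step 4 — H = 0.9995 - j0.02311.
Step 5 — Magnitude: |H| = 0.9997 (-0.0 dB); phase: φ = -1.3°.

|H| = 0.9997 (-0.0 dB), φ = -1.3°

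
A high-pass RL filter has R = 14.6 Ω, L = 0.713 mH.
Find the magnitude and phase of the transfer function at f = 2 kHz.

Step 1 — Angular frequency: ω = 2π·2000 = 1.257e+04 rad/s.
Step 2 — Transfer function: H(jω) = jωL/(R + jωL).
Step 3 — Numerator jωL = j·8.96; denominator R + jωL = 14.6 + j8.96.
Step 4 — H = 0.2736 + j0.4458.
Step 5 — Magnitude: |H| = 0.523 (-5.6 dB); phase: φ = 58.5°.

|H| = 0.523 (-5.6 dB), φ = 58.5°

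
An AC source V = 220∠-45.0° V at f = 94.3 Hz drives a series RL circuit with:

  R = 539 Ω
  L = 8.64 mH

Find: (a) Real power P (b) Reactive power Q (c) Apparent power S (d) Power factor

Step 1 — Angular frequency: ω = 2π·f = 2π·94.3 = 592.5 rad/s.
Step 2 — Component impedances:
  R: Z = R = 539 Ω
  L: Z = jωL = j·592.5·0.00864 = 0 + j5.119 Ω
Step 3 — Series combination: Z_total = R + L = 539 + j5.119 Ω = 539∠0.5° Ω.
Step 4 — Source phasor: V = 220∠-45.0° V = 155.6 - j155.6 V.
Step 5 — Current: I = V / Z = 0.2858 - j0.2913 A = 0.4081∠-45.5° A.
Step 6 — Complex power: S = V·I* = 89.79 + j0.8528 VA.
Step 7 — Real power: P = Re(S) = 89.79 W.
Step 8 — Reactive power: Q = Im(S) = 0.8528 VAR.
Step 9 — Apparent power: |S| = 89.79 VA.
Step 10 — Power factor: PF = P/|S| = 1 (lagging).

(a) P = 89.79 W  (b) Q = 0.8528 VAR  (c) S = 89.79 VA  (d) PF = 1 (lagging)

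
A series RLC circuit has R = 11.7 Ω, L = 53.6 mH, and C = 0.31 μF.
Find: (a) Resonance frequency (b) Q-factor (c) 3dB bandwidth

Step 1 — Resonance condition Im(Z)=0 gives ω₀ = 1/√(LC).
Step 2 — ω₀ = 1/√(0.0536·3.1e-07) = 7758 rad/s.
Step 3 — f₀ = ω₀/(2π) = 1235 Hz.
Step 4 — Series Q: Q = ω₀L/R = 7758·0.0536/11.7 = 35.54.
Step 5 — 3dB bandwidth: Δω = ω₀/Q = 218.3 rad/s; BW = Δω/(2π) = 34.74 Hz.

(a) f₀ = 1235 Hz  (b) Q = 35.54  (c) BW = 34.74 Hz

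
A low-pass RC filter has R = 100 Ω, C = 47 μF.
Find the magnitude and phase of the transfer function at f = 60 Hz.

Step 1 — Angular frequency: ω = 2π·60 = 377 rad/s.
Step 2 — Transfer function: H(jω) = 1/(1 + jωRC).
Step 3 — Denominator: 1 + jωRC = 1 + j·377·100·4.7e-05 = 1 + j1.772.
Step 4 — H = 0.2416 - j0.428.
Step 5 — Magnitude: |H| = 0.4915 (-6.2 dB); phase: φ = -60.6°.

|H| = 0.4915 (-6.2 dB), φ = -60.6°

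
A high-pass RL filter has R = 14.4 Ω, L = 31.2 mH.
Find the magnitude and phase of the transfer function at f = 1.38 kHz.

Step 1 — Angular frequency: ω = 2π·1380 = 8671 rad/s.
Step 2 — Transfer function: H(jω) = jωL/(R + jωL).
Step 3 — Numerator jωL = j·270.5; denominator R + jωL = 14.4 + j270.5.
Step 4 — H = 0.9972 + j0.05308.
Step 5 — Magnitude: |H| = 0.9986 (-0.0 dB); phase: φ = 3.0°.

|H| = 0.9986 (-0.0 dB), φ = 3.0°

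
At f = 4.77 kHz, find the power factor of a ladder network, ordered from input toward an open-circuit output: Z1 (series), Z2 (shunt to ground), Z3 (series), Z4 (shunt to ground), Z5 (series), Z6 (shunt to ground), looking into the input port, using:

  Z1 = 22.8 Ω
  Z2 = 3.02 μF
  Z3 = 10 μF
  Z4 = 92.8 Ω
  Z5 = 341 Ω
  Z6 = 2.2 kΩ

Step 1 — Angular frequency: ω = 2π·f = 2π·4770 = 2.997e+04 rad/s.
Step 2 — Component impedances:
  Z1: Z = R = 22.8 Ω
  Z2: Z = 1/(jωC) = -j/(ω·C) = 0 - j11.05 Ω
  Z3: Z = 1/(jωC) = -j/(ω·C) = 0 - j3.337 Ω
  Z4: Z = R = 92.8 Ω
  Z5: Z = R = 341 Ω
  Z6: Z = R = 2200 Ω
Step 3 — Ladder network (open output): work backward from the far end, alternating series and parallel combinations. Z_in = 24.13 - j10.83 Ω = 26.45∠-24.2° Ω.
Step 4 — Power factor: PF = cos(φ) = Re(Z)/|Z| = 24.13/26.45 = 0.9123.
Step 5 — Type: Im(Z) = -10.83 ⇒ leading (phase φ = -24.2°).

PF = 0.9123 (leading, φ = -24.2°)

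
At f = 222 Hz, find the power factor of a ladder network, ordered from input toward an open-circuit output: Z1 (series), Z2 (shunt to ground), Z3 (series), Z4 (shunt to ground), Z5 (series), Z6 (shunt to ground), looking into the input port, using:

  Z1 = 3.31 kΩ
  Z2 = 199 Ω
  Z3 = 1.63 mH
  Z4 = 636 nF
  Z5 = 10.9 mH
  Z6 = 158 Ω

Step 1 — Angular frequency: ω = 2π·f = 2π·222 = 1395 rad/s.
Step 2 — Component impedances:
  Z1: Z = R = 3310 Ω
  Z2: Z = R = 199 Ω
  Z3: Z = jωL = j·1395·0.00163 = 0 + j2.274 Ω
  Z4: Z = 1/(jωC) = -j/(ω·C) = 0 - j1127 Ω
  Z5: Z = jωL = j·1395·0.0109 = 0 + j15.2 Ω
  Z6: Z = R = 158 Ω
Step 3 — Ladder network (open output): work backward from the far end, alternating series and parallel combinations. Z_in = 3398 - j1.52 Ω = 3398∠-0.0° Ω.
Step 4 — Power factor: PF = cos(φ) = Re(Z)/|Z| = 3398/3398 = 1.
Step 5 — Type: Im(Z) = -1.52 ⇒ leading (phase φ = -0.0°).

PF = 1 (leading, φ = -0.0°)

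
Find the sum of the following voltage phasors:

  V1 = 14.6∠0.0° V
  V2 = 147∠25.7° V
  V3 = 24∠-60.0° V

Step 1 — Convert each phasor to rectangular form:
  V1 = 14.6·(cos(0.0°) + j·sin(0.0°)) = 14.6 V
  V2 = 147·(cos(25.7°) + j·sin(25.7°)) = 132.5 + j63.75 V
  V3 = 24·(cos(-60.0°) + j·sin(-60.0°)) = 12 - j20.78 V
Step 2 — Sum components: V_total = 159.1 + j42.96 V.
Step 3 — Convert to polar: |V_total| = 164.8 V, ∠V_total = 15.1°.

V_total = 164.8∠15.1° V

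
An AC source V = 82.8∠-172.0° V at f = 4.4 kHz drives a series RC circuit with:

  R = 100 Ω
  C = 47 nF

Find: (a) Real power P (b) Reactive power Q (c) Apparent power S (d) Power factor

Step 1 — Angular frequency: ω = 2π·f = 2π·4400 = 2.765e+04 rad/s.
Step 2 — Component impedances:
  R: Z = R = 100 Ω
  C: Z = 1/(jωC) = -j/(ω·C) = 0 - j769.6 Ω
Step 3 — Series combination: Z_total = R + C = 100 - j769.6 Ω = 776.1∠-82.6° Ω.
Step 4 — Source phasor: V = 82.8∠-172.0° V = -81.99 - j11.52 V.
Step 5 — Current: I = V / Z = 0.001111 - j0.1067 A = 0.1067∠-89.4° A.
Step 6 — Complex power: S = V·I* = 1.138 - j8.76 VA.
Step 7 — Real power: P = Re(S) = 1.138 W.
Step 8 — Reactive power: Q = Im(S) = -8.76 VAR.
Step 9 — Apparent power: |S| = 8.834 VA.
Step 10 — Power factor: PF = P/|S| = 0.1289 (leading).

(a) P = 1.138 W  (b) Q = -8.76 VAR  (c) S = 8.834 VA  (d) PF = 0.1289 (leading)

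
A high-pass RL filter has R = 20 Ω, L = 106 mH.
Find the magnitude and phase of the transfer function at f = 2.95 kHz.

Step 1 — Angular frequency: ω = 2π·2950 = 1.854e+04 rad/s.
Step 2 — Transfer function: H(jω) = jωL/(R + jωL).
Step 3 — Numerator jωL = j·1965; denominator R + jωL = 20 + j1965.
Step 4 — H = 0.9999 + j0.01018.
Step 5 — Magnitude: |H| = 0.9999 (-0.0 dB); phase: φ = 0.6°.

|H| = 0.9999 (-0.0 dB), φ = 0.6°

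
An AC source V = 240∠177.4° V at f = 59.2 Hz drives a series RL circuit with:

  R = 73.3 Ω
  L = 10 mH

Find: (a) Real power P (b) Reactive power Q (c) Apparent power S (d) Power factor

Step 1 — Angular frequency: ω = 2π·f = 2π·59.2 = 372 rad/s.
Step 2 — Component impedances:
  R: Z = R = 73.3 Ω
  L: Z = jωL = j·372·0.01 = 0 + j3.72 Ω
Step 3 — Series combination: Z_total = R + L = 73.3 + j3.72 Ω = 73.39∠2.9° Ω.
Step 4 — Source phasor: V = 240∠177.4° V = -239.8 + j10.89 V.
Step 5 — Current: I = V / Z = -3.255 + j0.3137 A = 3.27∠174.5° A.
Step 6 — Complex power: S = V·I* = 783.8 + j39.77 VA.
Step 7 — Real power: P = Re(S) = 783.8 W.
Step 8 — Reactive power: Q = Im(S) = 39.77 VAR.
Step 9 — Apparent power: |S| = 784.8 VA.
Step 10 — Power factor: PF = P/|S| = 0.9987 (lagging).

(a) P = 783.8 W  (b) Q = 39.77 VAR  (c) S = 784.8 VA  (d) PF = 0.9987 (lagging)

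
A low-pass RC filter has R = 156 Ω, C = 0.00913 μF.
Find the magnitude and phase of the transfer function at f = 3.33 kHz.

Step 1 — Angular frequency: ω = 2π·3330 = 2.092e+04 rad/s.
Step 2 — Transfer function: H(jω) = 1/(1 + jωRC).
Step 3 — Denominator: 1 + jωRC = 1 + j·2.092e+04·156·9.13e-09 = 1 + j0.0298.
Step 4 — H = 0.9991 - j0.02977.
Step 5 — Magnitude: |H| = 0.9996 (-0.0 dB); phase: φ = -1.7°.

|H| = 0.9996 (-0.0 dB), φ = -1.7°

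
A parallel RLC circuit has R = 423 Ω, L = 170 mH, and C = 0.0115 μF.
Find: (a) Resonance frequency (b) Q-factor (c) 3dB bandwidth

Step 1 — Resonance: ω₀ = 1/√(LC) = 1/√(0.17·1.15e-08) = 2.262e+04 rad/s.
Step 2 — f₀ = ω₀/(2π) = 3600 Hz.
Step 3 — Parallel Q: Q = R/(ω₀L) = 423/(2.262e+04·0.17) = 0.11.
Step 4 — Bandwidth: Δω = ω₀/Q = 2.056e+05 rad/s; BW = Δω/(2π) = 3.272e+04 Hz.

(a) f₀ = 3600 Hz  (b) Q = 0.11  (c) BW = 3.272e+04 Hz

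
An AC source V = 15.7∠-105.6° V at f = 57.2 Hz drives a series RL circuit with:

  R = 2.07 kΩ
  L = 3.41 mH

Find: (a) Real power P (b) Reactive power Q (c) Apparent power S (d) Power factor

Step 1 — Angular frequency: ω = 2π·f = 2π·57.2 = 359.4 rad/s.
Step 2 — Component impedances:
  R: Z = R = 2070 Ω
  L: Z = jωL = j·359.4·0.00341 = 0 + j1.226 Ω
Step 3 — Series combination: Z_total = R + L = 2070 + j1.226 Ω = 2070∠0.0° Ω.
Step 4 — Source phasor: V = 15.7∠-105.6° V = -4.222 - j15.12 V.
Step 5 — Current: I = V / Z = -0.002044 - j0.007304 A = 0.007585∠-105.6° A.
Step 6 — Complex power: S = V·I* = 0.1191 + j7.05e-05 VA.
Step 7 — Real power: P = Re(S) = 0.1191 W.
Step 8 — Reactive power: Q = Im(S) = 7.05e-05 VAR.
Step 9 — Apparent power: |S| = 0.1191 VA.
Step 10 — Power factor: PF = P/|S| = 1 (lagging).

(a) P = 0.1191 W  (b) Q = 7.05e-05 VAR  (c) S = 0.1191 VA  (d) PF = 1 (lagging)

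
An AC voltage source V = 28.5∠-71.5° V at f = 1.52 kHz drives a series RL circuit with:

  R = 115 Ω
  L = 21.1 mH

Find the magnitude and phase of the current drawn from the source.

Step 1 — Angular frequency: ω = 2π·f = 2π·1520 = 9550 rad/s.
Step 2 — Component impedances:
  R: Z = R = 115 Ω
  L: Z = jωL = j·9550·0.0211 = 0 + j201.5 Ω
Step 3 — Series combination: Z_total = R + L = 115 + j201.5 Ω = 232∠60.3° Ω.
Step 4 — Source phasor: V = 28.5∠-71.5° V = 9.043 - j27.03 V.
Step 5 — Ohm's law: I = V / Z_total = (9.043 - j27.03) / (115 + j201.5) = -0.08185 - j0.09159 A.
Step 6 — Convert to polar: |I| = 0.1228 A, ∠I = -131.8°.

I = 0.1228∠-131.8° A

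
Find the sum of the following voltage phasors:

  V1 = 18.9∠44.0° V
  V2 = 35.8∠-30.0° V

Step 1 — Convert each phasor to rectangular form:
  V1 = 18.9·(cos(44.0°) + j·sin(44.0°)) = 13.6 + j13.13 V
  V2 = 35.8·(cos(-30.0°) + j·sin(-30.0°)) = 31 - j17.9 V
Step 2 — Sum components: V_total = 44.6 - j4.771 V.
Step 3 — Convert to polar: |V_total| = 44.85 V, ∠V_total = -6.1°.

V_total = 44.85∠-6.1° V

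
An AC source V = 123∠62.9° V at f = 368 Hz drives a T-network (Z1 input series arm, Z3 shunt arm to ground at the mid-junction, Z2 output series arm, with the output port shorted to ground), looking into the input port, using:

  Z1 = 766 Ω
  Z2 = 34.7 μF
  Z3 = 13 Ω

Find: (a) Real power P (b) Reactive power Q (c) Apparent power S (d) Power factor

Step 1 — Angular frequency: ω = 2π·f = 2π·368 = 2312 rad/s.
Step 2 — Component impedances:
  Z1: Z = R = 766 Ω
  Z2: Z = 1/(jωC) = -j/(ω·C) = 0 - j12.46 Ω
  Z3: Z = R = 13 Ω
Step 3 — With the output port shorted to ground, the output series arm Z2 runs from the junction to ground; the shunt arm Z3 also runs from the junction to ground. They appear in parallel: Z3 || Z2 = 6.226 - j6.494 Ω.
Step 4 — Series with input arm Z1: Z_in = Z1 + (Z3 || Z2) = 772.2 - j6.494 Ω = 772.3∠-0.5° Ω.
Step 5 — Source phasor: V = 123∠62.9° V = 56.03 + j109.5 V.
Step 6 — Current: I = V / Z = 0.07136 + j0.1424 A = 0.1593∠63.4° A.
Step 7 — Complex power: S = V·I* = 19.59 - j0.1647 VA.
Step 8 — Real power: P = Re(S) = 19.59 W.
Step 9 — Reactive power: Q = Im(S) = -0.1647 VAR.
Step 10 — Apparent power: |S| = 19.59 VA.
Step 11 — Power factor: PF = P/|S| = 1 (leading).

(a) P = 19.59 W  (b) Q = -0.1647 VAR  (c) S = 19.59 VA  (d) PF = 1 (leading)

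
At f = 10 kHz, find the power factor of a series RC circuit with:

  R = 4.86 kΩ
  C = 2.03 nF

Step 1 — Angular frequency: ω = 2π·f = 2π·1e+04 = 6.283e+04 rad/s.
Step 2 — Component impedances:
  R: Z = R = 4860 Ω
  C: Z = 1/(jωC) = -j/(ω·C) = 0 - j7840 Ω
Step 3 — Series combination: Z_total = R + C = 4860 - j7840 Ω = 9224∠-58.2° Ω.
Step 4 — Power factor: PF = cos(φ) = Re(Z)/|Z| = 4860/9224 = 0.5269.
Step 5 — Type: Im(Z) = -7840 ⇒ leading (phase φ = -58.2°).

PF = 0.5269 (leading, φ = -58.2°)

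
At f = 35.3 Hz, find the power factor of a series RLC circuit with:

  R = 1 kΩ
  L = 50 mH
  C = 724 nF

Step 1 — Angular frequency: ω = 2π·f = 2π·35.3 = 221.8 rad/s.
Step 2 — Component impedances:
  R: Z = R = 1000 Ω
  L: Z = jωL = j·221.8·0.05 = 0 + j11.09 Ω
  C: Z = 1/(jωC) = -j/(ω·C) = 0 - j6227 Ω
Step 3 — Series combination: Z_total = R + L + C = 1000 - j6216 Ω = 6296∠-80.9° Ω.
Step 4 — Power factor: PF = cos(φ) = Re(Z)/|Z| = 1000/6296 = 0.1588.
Step 5 — Type: Im(Z) = -6216 ⇒ leading (phase φ = -80.9°).

PF = 0.1588 (leading, φ = -80.9°)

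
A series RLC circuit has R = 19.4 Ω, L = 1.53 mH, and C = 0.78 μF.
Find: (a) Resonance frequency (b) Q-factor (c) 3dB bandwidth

Step 1 — Resonance: ω₀ = 1/√(LC) = 1/√(0.00153·7.8e-07) = 2.895e+04 rad/s.
Step 2 — f₀ = ω₀/(2π) = 4607 Hz.
Step 3 — Series Q: Q = ω₀L/R = 2.895e+04·0.00153/19.4 = 2.283.
Step 4 — Bandwidth: Δω = ω₀/Q = 1.268e+04 rad/s; BW = Δω/(2π) = 2018 Hz.

(a) f₀ = 4607 Hz  (b) Q = 2.283  (c) BW = 2018 Hz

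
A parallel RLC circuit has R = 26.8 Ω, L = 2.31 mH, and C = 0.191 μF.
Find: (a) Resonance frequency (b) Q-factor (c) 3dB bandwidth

Step 1 — Resonance: ω₀ = 1/√(LC) = 1/√(0.00231·1.91e-07) = 4.761e+04 rad/s.
Step 2 — f₀ = ω₀/(2π) = 7577 Hz.
Step 3 — Parallel Q: Q = R/(ω₀L) = 26.8/(4.761e+04·0.00231) = 0.2437.
Step 4 — Bandwidth: Δω = ω₀/Q = 1.954e+05 rad/s; BW = Δω/(2π) = 3.109e+04 Hz.

(a) f₀ = 7577 Hz  (b) Q = 0.2437  (c) BW = 3.109e+04 Hz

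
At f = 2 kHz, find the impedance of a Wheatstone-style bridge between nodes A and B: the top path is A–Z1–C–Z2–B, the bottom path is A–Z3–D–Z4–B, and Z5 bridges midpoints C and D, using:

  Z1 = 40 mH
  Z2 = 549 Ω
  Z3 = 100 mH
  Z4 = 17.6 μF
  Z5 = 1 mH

Step 1 — Angular frequency: ω = 2π·f = 2π·2000 = 1.257e+04 rad/s.
Step 2 — Component impedances:
  Z1: Z = jωL = j·1.257e+04·0.04 = 0 + j502.7 Ω
  Z2: Z = R = 549 Ω
  Z3: Z = jωL = j·1.257e+04·0.1 = 0 + j1257 Ω
  Z4: Z = 1/(jωC) = -j/(ω·C) = 0 - j4.521 Ω
  Z5: Z = jωL = j·1.257e+04·0.001 = 0 + j12.57 Ω
Step 3 — Bridge requires nodal analysis (the Z5 bridge couples midpoints C and D, so the two paths cannot be reduced to a simple series/parallel combination). Setting node B to ground and injecting 1 A at node A, the 3-node admittance system at A, C, D solves to V_A = Z_AB = 0.03511 + j360.9 Ω = 360.9∠90.0° Ω.

Z = 0.03511 + j360.9 Ω = 360.9∠90.0° Ω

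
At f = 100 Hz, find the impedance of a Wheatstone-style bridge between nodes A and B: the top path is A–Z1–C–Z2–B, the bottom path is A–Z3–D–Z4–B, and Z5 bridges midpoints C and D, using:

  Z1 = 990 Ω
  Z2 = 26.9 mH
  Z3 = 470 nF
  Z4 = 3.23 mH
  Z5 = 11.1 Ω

Step 1 — Angular frequency: ω = 2π·f = 2π·100 = 628.3 rad/s.
Step 2 — Component impedances:
  Z1: Z = R = 990 Ω
  Z2: Z = jωL = j·628.3·0.0269 = 0 + j16.9 Ω
  Z3: Z = 1/(jωC) = -j/(ω·C) = 0 - j3386 Ω
  Z4: Z = jωL = j·628.3·0.00323 = 0 + j2.029 Ω
  Z5: Z = R = 11.1 Ω
Step 3 — Bridge requires nodal analysis (the Z5 bridge couples midpoints C and D, so the two paths cannot be reduced to a simple series/parallel combination). Setting node B to ground and injecting 1 A at node A, the 3-node admittance system at A, C, D solves to V_A = Z_AB = 919 - j265.6 Ω = 956.7∠-16.1° Ω.

Z = 919 - j265.6 Ω = 956.7∠-16.1° Ω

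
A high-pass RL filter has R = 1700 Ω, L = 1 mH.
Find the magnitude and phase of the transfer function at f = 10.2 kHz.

Step 1 — Angular frequency: ω = 2π·1.02e+04 = 6.409e+04 rad/s.
Step 2 — Transfer function: H(jω) = jωL/(R + jωL).
Step 3 — Numerator jωL = j·64.09; denominator R + jωL = 1700 + j64.09.
Step 4 — H = 0.001419 + j0.03765.
Step 5 — Magnitude: |H| = 0.03767 (-28.5 dB); phase: φ = 87.8°.

|H| = 0.03767 (-28.5 dB), φ = 87.8°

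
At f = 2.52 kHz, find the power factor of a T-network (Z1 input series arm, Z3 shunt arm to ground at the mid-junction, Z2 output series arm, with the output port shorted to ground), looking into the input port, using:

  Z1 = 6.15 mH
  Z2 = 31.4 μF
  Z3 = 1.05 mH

Step 1 — Angular frequency: ω = 2π·f = 2π·2520 = 1.583e+04 rad/s.
Step 2 — Component impedances:
  Z1: Z = jωL = j·1.583e+04·0.00615 = 0 + j97.38 Ω
  Z2: Z = 1/(jωC) = -j/(ω·C) = 0 - j2.011 Ω
  Z3: Z = jωL = j·1.583e+04·0.00105 = 0 + j16.63 Ω
Step 3 — With the output port shorted to ground, the output series arm Z2 runs from the junction to ground; the shunt arm Z3 also runs from the junction to ground. They appear in parallel: Z3 || Z2 = 0 - j2.288 Ω.
Step 4 — Series with input arm Z1: Z_in = Z1 + (Z3 || Z2) = 0 + j95.09 Ω = 95.09∠90.0° Ω.
Step 5 — Power factor: PF = cos(φ) = Re(Z)/|Z| = 0/95.09 = 0.
Step 6 — Type: Im(Z) = 95.09 ⇒ lagging (phase φ = 90.0°).

PF = 0 (lagging, φ = 90.0°)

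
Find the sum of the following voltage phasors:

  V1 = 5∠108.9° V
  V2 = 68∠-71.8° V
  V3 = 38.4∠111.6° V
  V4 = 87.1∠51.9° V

Step 1 — Convert each phasor to rectangular form:
  V1 = 5·(cos(108.9°) + j·sin(108.9°)) = -1.62 + j4.73 V
  V2 = 68·(cos(-71.8°) + j·sin(-71.8°)) = 21.24 - j64.6 V
  V3 = 38.4·(cos(111.6°) + j·sin(111.6°)) = -14.14 + j35.7 V
  V4 = 87.1·(cos(51.9°) + j·sin(51.9°)) = 53.74 + j68.54 V
Step 2 — Sum components: V_total = 59.23 + j44.38 V.
Step 3 — Convert to polar: |V_total| = 74.01 V, ∠V_total = 36.8°.

V_total = 74.01∠36.8° V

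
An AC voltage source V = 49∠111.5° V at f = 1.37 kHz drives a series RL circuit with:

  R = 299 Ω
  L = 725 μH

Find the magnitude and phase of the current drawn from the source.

Step 1 — Angular frequency: ω = 2π·f = 2π·1370 = 8608 rad/s.
Step 2 — Component impedances:
  R: Z = R = 299 Ω
  L: Z = jωL = j·8608·0.000725 = 0 + j6.241 Ω
Step 3 — Series combination: Z_total = R + L = 299 + j6.241 Ω = 299.1∠1.2° Ω.
Step 4 — Source phasor: V = 49∠111.5° V = -17.96 + j45.59 V.
Step 5 — Ohm's law: I = V / Z_total = (-17.96 + j45.59) / (299 + j6.241) = -0.05685 + j0.1537 A.
Step 6 — Convert to polar: |I| = 0.1638 A, ∠I = 110.3°.

I = 0.1638∠110.3° A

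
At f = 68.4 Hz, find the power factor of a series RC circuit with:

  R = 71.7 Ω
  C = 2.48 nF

Step 1 — Angular frequency: ω = 2π·f = 2π·68.4 = 429.8 rad/s.
Step 2 — Component impedances:
  R: Z = R = 71.7 Ω
  C: Z = 1/(jωC) = -j/(ω·C) = 0 - j9.382e+05 Ω
Step 3 — Series combination: Z_total = R + C = 71.7 - j9.382e+05 Ω = 9.382e+05∠-90.0° Ω.
Step 4 — Power factor: PF = cos(φ) = Re(Z)/|Z| = 71.7/9.382e+05 = 7.642e-05.
Step 5 — Type: Im(Z) = -9.382e+05 ⇒ leading (phase φ = -90.0°).

PF = 7.642e-05 (leading, φ = -90.0°)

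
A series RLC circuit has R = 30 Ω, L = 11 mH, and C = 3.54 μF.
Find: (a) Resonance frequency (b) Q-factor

Step 1 — Resonance condition Im(Z)=0 gives ω₀ = 1/√(LC).
Step 2 — ω₀ = 1/√(0.011·3.54e-06) = 5068 rad/s.
Step 3 — f₀ = ω₀/(2π) = 806.5 Hz.
Step 4 — Series Q: Q = ω₀L/R = 5068·0.011/30 = 1.858.

(a) f₀ = 806.5 Hz  (b) Q = 1.858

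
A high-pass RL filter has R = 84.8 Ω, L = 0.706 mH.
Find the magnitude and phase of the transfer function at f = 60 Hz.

Step 1 — Angular frequency: ω = 2π·60 = 377 rad/s.
Step 2 — Transfer function: H(jω) = jωL/(R + jωL).
Step 3 — Numerator jωL = j·0.2662; denominator R + jωL = 84.8 + j0.2662.
Step 4 — H = 9.851e-06 + j0.003139.
Step 5 — Magnitude: |H| = 0.003139 (-50.1 dB); phase: φ = 89.8°.

|H| = 0.003139 (-50.1 dB), φ = 89.8°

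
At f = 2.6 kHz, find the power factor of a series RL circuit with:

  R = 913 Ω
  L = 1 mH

Step 1 — Angular frequency: ω = 2π·f = 2π·2600 = 1.634e+04 rad/s.
Step 2 — Component impedances:
  R: Z = R = 913 Ω
  L: Z = jωL = j·1.634e+04·0.001 = 0 + j16.34 Ω
Step 3 — Series combination: Z_total = R + L = 913 + j16.34 Ω = 913.1∠1.0° Ω.
Step 4 — Power factor: PF = cos(φ) = Re(Z)/|Z| = 913/913.15 = 0.9998.
Step 5 — Type: Im(Z) = 16.34 ⇒ lagging (phase φ = 1.0°).

PF = 0.9998 (lagging, φ = 1.0°)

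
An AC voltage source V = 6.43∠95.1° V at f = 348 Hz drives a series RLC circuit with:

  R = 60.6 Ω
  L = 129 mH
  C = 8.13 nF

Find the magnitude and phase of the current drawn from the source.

Step 1 — Angular frequency: ω = 2π·f = 2π·348 = 2187 rad/s.
Step 2 — Component impedances:
  R: Z = R = 60.6 Ω
  L: Z = jωL = j·2187·0.129 = 0 + j282.1 Ω
  C: Z = 1/(jωC) = -j/(ω·C) = 0 - j5.625e+04 Ω
Step 3 — Series combination: Z_total = R + L + C = 60.6 - j5.597e+04 Ω = 5.597e+04∠-89.9° Ω.
Step 4 — Source phasor: V = 6.43∠95.1° V = -0.5716 + j6.405 V.
Step 5 — Ohm's law: I = V / Z_total = (-0.5716 + j6.405) / (60.6 - j5.597e+04) = -0.0001144 - j1.009e-05 A.
Step 6 — Convert to polar: |I| = 0.0001149 A, ∠I = -175.0°.

I = 0.0001149∠-175.0° A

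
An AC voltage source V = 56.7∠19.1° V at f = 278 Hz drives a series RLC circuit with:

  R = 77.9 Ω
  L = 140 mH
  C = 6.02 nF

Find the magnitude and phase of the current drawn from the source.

Step 1 — Angular frequency: ω = 2π·f = 2π·278 = 1747 rad/s.
Step 2 — Component impedances:
  R: Z = R = 77.9 Ω
  L: Z = jωL = j·1747·0.14 = 0 + j244.5 Ω
  C: Z = 1/(jωC) = -j/(ω·C) = 0 - j9.51e+04 Ω
Step 3 — Series combination: Z_total = R + L + C = 77.9 - j9.486e+04 Ω = 9.486e+04∠-90.0° Ω.
Step 4 — Source phasor: V = 56.7∠19.1° V = 53.58 + j18.55 V.
Step 5 — Ohm's law: I = V / Z_total = (53.58 + j18.55) / (77.9 - j9.486e+04) = -0.0001951 + j0.000565 A.
Step 6 — Convert to polar: |I| = 0.0005978 A, ∠I = 109.1°.

I = 0.0005978∠109.1° A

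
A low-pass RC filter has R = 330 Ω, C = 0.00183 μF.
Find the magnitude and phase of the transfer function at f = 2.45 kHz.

Step 1 — Angular frequency: ω = 2π·2450 = 1.539e+04 rad/s.
Step 2 — Transfer function: H(jω) = 1/(1 + jωRC).
Step 3 — Denominator: 1 + jωRC = 1 + j·1.539e+04·330·1.83e-09 = 1 + j0.009296.
Step 4 — H = 0.9999 - j0.009296.
Step 5 — Magnitude: |H| = 1 (-0.0 dB); phase: φ = -0.5°.

|H| = 1 (-0.0 dB), φ = -0.5°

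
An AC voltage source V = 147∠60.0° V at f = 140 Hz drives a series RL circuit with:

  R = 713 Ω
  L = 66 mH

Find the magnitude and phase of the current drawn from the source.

Step 1 — Angular frequency: ω = 2π·f = 2π·140 = 879.6 rad/s.
Step 2 — Component impedances:
  R: Z = R = 713 Ω
  L: Z = jωL = j·879.6·0.066 = 0 + j58.06 Ω
Step 3 — Series combination: Z_total = R + L = 713 + j58.06 Ω = 715.4∠4.7° Ω.
Step 4 — Source phasor: V = 147∠60.0° V = 73.5 + j127.3 V.
Step 5 — Ohm's law: I = V / Z_total = (73.5 + j127.3) / (713 + j58.06) = 0.1168 + j0.169 A.
Step 6 — Convert to polar: |I| = 0.2055 A, ∠I = 55.3°.

I = 0.2055∠55.3° A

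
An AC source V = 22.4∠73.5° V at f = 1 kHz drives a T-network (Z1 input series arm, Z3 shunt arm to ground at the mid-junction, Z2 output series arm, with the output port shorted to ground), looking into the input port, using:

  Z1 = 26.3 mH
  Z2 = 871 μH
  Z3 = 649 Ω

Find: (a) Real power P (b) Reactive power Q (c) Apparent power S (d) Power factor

Step 1 — Angular frequency: ω = 2π·f = 2π·1000 = 6283 rad/s.
Step 2 — Component impedances:
  Z1: Z = jωL = j·6283·0.0263 = 0 + j165.2 Ω
  Z2: Z = jωL = j·6283·0.000871 = 0 + j5.473 Ω
  Z3: Z = R = 649 Ω
Step 3 — With the output port shorted to ground, the output series arm Z2 runs from the junction to ground; the shunt arm Z3 also runs from the junction to ground. They appear in parallel: Z3 || Z2 = 0.04614 + j5.472 Ω.
Step 4 — Series with input arm Z1: Z_in = Z1 + (Z3 || Z2) = 0.04614 + j170.7 Ω = 170.7∠90.0° Ω.
Step 5 — Source phasor: V = 22.4∠73.5° V = 6.362 + j21.48 V.
Step 6 — Current: I = V / Z = 0.1258 - j0.03723 A = 0.1312∠-16.5° A.
Step 7 — Complex power: S = V·I* = 0.0007944 + j2.939 VA.
Step 8 — Real power: P = Re(S) = 0.0007944 W.
Step 9 — Reactive power: Q = Im(S) = 2.939 VAR.
Step 10 — Apparent power: |S| = 2.939 VA.
Step 11 — Power factor: PF = P/|S| = 0.0002703 (lagging).

(a) P = 0.0007944 W  (b) Q = 2.939 VAR  (c) S = 2.939 VA  (d) PF = 0.0002703 (lagging)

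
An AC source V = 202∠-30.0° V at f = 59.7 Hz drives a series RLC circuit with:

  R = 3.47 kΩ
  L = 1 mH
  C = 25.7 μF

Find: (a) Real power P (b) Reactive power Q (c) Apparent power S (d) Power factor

Step 1 — Angular frequency: ω = 2π·f = 2π·59.7 = 375.1 rad/s.
Step 2 — Component impedances:
  R: Z = R = 3470 Ω
  L: Z = jωL = j·375.1·0.001 = 0 + j0.3751 Ω
  C: Z = 1/(jωC) = -j/(ω·C) = 0 - j103.7 Ω
Step 3 — Series combination: Z_total = R + L + C = 3470 - j103.4 Ω = 3472∠-1.7° Ω.
Step 4 — Source phasor: V = 202∠-30.0° V = 174.9 - j101 V.
Step 5 — Current: I = V / Z = 0.05124 - j0.02758 A = 0.05819∠-28.3° A.
Step 6 — Complex power: S = V·I* = 11.75 - j0.3499 VA.
Step 7 — Real power: P = Re(S) = 11.75 W.
Step 8 — Reactive power: Q = Im(S) = -0.3499 VAR.
Step 9 — Apparent power: |S| = 11.75 VA.
Step 10 — Power factor: PF = P/|S| = 0.9996 (leading).

(a) P = 11.75 W  (b) Q = -0.3499 VAR  (c) S = 11.75 VA  (d) PF = 0.9996 (leading)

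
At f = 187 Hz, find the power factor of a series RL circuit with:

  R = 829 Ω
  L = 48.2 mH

Step 1 — Angular frequency: ω = 2π·f = 2π·187 = 1175 rad/s.
Step 2 — Component impedances:
  R: Z = R = 829 Ω
  L: Z = jωL = j·1175·0.0482 = 0 + j56.63 Ω
Step 3 — Series combination: Z_total = R + L = 829 + j56.63 Ω = 830.9∠3.9° Ω.
Step 4 — Power factor: PF = cos(φ) = Re(Z)/|Z| = 829/830.9 = 0.9977.
Step 5 — Type: Im(Z) = 56.63 ⇒ lagging (phase φ = 3.9°).

PF = 0.9977 (lagging, φ = 3.9°)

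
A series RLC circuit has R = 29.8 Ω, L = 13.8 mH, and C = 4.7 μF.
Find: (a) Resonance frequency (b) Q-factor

Step 1 — Resonance condition Im(Z)=0 gives ω₀ = 1/√(LC).
Step 2 — ω₀ = 1/√(0.0138·4.7e-06) = 3927 rad/s.
Step 3 — f₀ = ω₀/(2π) = 624.9 Hz.
Step 4 — Series Q: Q = ω₀L/R = 3927·0.0138/29.8 = 1.818.

(a) f₀ = 624.9 Hz  (b) Q = 1.818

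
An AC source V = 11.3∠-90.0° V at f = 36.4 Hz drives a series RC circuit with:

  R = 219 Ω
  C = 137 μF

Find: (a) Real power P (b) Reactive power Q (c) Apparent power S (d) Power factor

Step 1 — Angular frequency: ω = 2π·f = 2π·36.4 = 228.7 rad/s.
Step 2 — Component impedances:
  R: Z = R = 219 Ω
  C: Z = 1/(jωC) = -j/(ω·C) = 0 - j31.92 Ω
Step 3 — Series combination: Z_total = R + C = 219 - j31.92 Ω = 221.3∠-8.3° Ω.
Step 4 — Source phasor: V = 11.3∠-90.0° V = 0 - j11.3 V.
Step 5 — Current: I = V / Z = 0.007363 - j0.05053 A = 0.05106∠-81.7° A.
Step 6 — Complex power: S = V·I* = 0.5709 - j0.0832 VA.
Step 7 — Real power: P = Re(S) = 0.5709 W.
Step 8 — Reactive power: Q = Im(S) = -0.0832 VAR.
Step 9 — Apparent power: |S| = 0.577 VA.
Step 10 — Power factor: PF = P/|S| = 0.9895 (leading).

(a) P = 0.5709 W  (b) Q = -0.0832 VAR  (c) S = 0.577 VA  (d) PF = 0.9895 (leading)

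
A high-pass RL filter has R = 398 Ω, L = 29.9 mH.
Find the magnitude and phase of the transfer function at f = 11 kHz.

Step 1 — Angular frequency: ω = 2π·1.1e+04 = 6.912e+04 rad/s.
Step 2 — Transfer function: H(jω) = jωL/(R + jωL).
Step 3 — Numerator jωL = j·2067; denominator R + jωL = 398 + j2067.
Step 4 — H = 0.9642 + j0.1857.
Step 5 — Magnitude: |H| = 0.982 (-0.2 dB); phase: φ = 10.9°.

|H| = 0.982 (-0.2 dB), φ = 10.9°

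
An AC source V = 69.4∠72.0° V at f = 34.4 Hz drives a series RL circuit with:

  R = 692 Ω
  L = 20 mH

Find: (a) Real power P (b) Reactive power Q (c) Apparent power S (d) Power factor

Step 1 — Angular frequency: ω = 2π·f = 2π·34.4 = 216.1 rad/s.
Step 2 — Component impedances:
  R: Z = R = 692 Ω
  L: Z = jωL = j·216.1·0.02 = 0 + j4.323 Ω
Step 3 — Series combination: Z_total = R + L = 692 + j4.323 Ω = 692∠0.4° Ω.
Step 4 — Source phasor: V = 69.4∠72.0° V = 21.45 + j66 V.
Step 5 — Current: I = V / Z = 0.03159 + j0.09518 A = 0.1003∠71.6° A.
Step 6 — Complex power: S = V·I* = 6.96 + j0.04348 VA.
Step 7 — Real power: P = Re(S) = 6.96 W.
Step 8 — Reactive power: Q = Im(S) = 0.04348 VAR.
Step 9 — Apparent power: |S| = 6.96 VA.
Step 10 — Power factor: PF = P/|S| = 1 (lagging).

(a) P = 6.96 W  (b) Q = 0.04348 VAR  (c) S = 6.96 VA  (d) PF = 1 (lagging)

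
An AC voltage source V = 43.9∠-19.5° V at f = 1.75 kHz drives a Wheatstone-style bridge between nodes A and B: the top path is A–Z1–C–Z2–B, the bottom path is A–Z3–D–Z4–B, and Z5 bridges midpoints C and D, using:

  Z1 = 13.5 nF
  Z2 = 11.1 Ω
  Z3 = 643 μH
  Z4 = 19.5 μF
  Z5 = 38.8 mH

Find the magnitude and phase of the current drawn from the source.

Step 1 — Angular frequency: ω = 2π·f = 2π·1750 = 1.1e+04 rad/s.
Step 2 — Component impedances:
  Z1: Z = 1/(jωC) = -j/(ω·C) = 0 - j6737 Ω
  Z2: Z = R = 11.1 Ω
  Z3: Z = jωL = j·1.1e+04·0.000643 = 0 + j7.07 Ω
  Z4: Z = 1/(jωC) = -j/(ω·C) = 0 - j4.664 Ω
  Z5: Z = jωL = j·1.1e+04·0.0388 = 0 + j426.6 Ω
Step 3 — Bridge requires nodal analysis (the Z5 bridge couples midpoints C and D, so the two paths cannot be reduced to a simple series/parallel combination). Setting node B to ground and injecting 1 A at node A, the 3-node admittance system at A, C, D solves to V_A = Z_AB = 0.001443 + j2.356 Ω = 2.356∠90.0° Ω.
Step 4 — Source phasor: V = 43.9∠-19.5° V = 41.38 - j14.65 V.
Step 5 — Ohm's law: I = V / Z_total = (41.38 - j14.65) / (0.001443 + j2.356) = -6.21 - j17.57 A.
Step 6 — Convert to polar: |I| = 18.64 A, ∠I = -109.5°.

I = 18.64∠-109.5° A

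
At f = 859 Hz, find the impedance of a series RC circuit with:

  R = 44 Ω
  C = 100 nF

Step 1 — Angular frequency: ω = 2π·f = 2π·859 = 5397 rad/s.
Step 2 — Component impedances:
  R: Z = R = 44 Ω
  C: Z = 1/(jωC) = -j/(ω·C) = 0 - j1853 Ω
Step 3 — Series combination: Z_total = R + C = 44 - j1853 Ω = 1853∠-88.6° Ω.

Z = 44 - j1853 Ω = 1853∠-88.6° Ω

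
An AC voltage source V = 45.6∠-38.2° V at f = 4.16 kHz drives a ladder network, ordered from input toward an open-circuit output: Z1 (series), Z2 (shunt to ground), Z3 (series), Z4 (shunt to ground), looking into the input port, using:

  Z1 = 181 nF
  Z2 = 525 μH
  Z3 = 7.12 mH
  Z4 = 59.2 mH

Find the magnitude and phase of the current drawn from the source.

Step 1 — Angular frequency: ω = 2π·f = 2π·4160 = 2.614e+04 rad/s.
Step 2 — Component impedances:
  Z1: Z = 1/(jωC) = -j/(ω·C) = 0 - j211.4 Ω
  Z2: Z = jωL = j·2.614e+04·0.000525 = 0 + j13.72 Ω
  Z3: Z = jωL = j·2.614e+04·0.00712 = 0 + j186.1 Ω
  Z4: Z = jωL = j·2.614e+04·0.0592 = 0 + j1547 Ω
Step 3 — Ladder network (open output): work backward from the far end, alternating series and parallel combinations. Z_in = 0 - j197.8 Ω = 197.8∠-90.0° Ω.
Step 4 — Source phasor: V = 45.6∠-38.2° V = 35.84 - j28.2 V.
Step 5 — Ohm's law: I = V / Z_total = (35.84 - j28.2) / (0 - j197.8) = 0.1426 + j0.1812 A.
Step 6 — Convert to polar: |I| = 0.2306 A, ∠I = 51.8°.

I = 0.2306∠51.8° A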